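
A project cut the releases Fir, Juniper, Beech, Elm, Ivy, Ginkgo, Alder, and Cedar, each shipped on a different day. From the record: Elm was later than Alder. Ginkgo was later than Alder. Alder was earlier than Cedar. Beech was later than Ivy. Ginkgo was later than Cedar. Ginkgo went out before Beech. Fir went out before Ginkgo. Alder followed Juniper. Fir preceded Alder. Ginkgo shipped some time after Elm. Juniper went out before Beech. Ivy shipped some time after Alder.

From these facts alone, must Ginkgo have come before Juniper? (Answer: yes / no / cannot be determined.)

Tracing the constraints gives Juniper → Alder → Ginkgo, so Juniper must come before Ginkgo.
That means Ginkgo cannot be before Juniper.

no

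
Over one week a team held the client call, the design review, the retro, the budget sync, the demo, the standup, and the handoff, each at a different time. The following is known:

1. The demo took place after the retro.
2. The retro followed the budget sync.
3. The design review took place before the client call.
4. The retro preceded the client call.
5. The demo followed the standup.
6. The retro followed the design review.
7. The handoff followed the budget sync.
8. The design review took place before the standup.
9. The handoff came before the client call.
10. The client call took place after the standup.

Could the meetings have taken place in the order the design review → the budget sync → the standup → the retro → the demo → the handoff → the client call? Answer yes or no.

yes

Check each stated constraint against the proposed order — e.g. the standup is ahead of the client call; the design review is ahead of the client call. Every pair is in the required order; nothing is violated.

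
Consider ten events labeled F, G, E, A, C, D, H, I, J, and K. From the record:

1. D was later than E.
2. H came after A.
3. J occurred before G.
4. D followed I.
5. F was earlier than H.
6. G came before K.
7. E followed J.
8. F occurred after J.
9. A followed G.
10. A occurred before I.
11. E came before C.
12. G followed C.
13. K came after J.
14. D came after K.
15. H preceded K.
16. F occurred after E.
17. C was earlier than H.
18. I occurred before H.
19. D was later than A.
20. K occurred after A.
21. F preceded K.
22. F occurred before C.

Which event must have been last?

Every other event has a chain of constraints placing it before D, so D is last.

D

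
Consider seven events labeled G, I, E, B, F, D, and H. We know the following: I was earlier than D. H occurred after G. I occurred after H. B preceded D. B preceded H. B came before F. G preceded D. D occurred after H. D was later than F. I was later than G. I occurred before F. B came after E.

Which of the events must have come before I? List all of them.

B, E, G, H

Directly stated before I: G and H.
B reaches I via B → H → I.
E reaches I via E → B → H → I.
No chain forces D (or any of the others) ahead of I.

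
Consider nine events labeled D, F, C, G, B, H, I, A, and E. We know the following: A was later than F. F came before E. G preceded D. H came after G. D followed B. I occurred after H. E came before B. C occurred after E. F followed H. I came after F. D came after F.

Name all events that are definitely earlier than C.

Directly stated before C: E.
F reaches C via F → E → C.
G reaches C via G → H → F → E → C.
H reaches C via H → F → E → C.
No chain forces B (or any of the others) ahead of C.

E, F, G, H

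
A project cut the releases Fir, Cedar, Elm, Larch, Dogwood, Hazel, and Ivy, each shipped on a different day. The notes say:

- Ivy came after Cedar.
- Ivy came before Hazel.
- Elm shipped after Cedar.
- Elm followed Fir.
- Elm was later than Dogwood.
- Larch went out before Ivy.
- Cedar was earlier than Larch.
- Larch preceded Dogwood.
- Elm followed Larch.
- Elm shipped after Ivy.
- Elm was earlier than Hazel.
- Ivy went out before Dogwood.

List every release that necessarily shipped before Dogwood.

Directly stated before Dogwood: Ivy and Larch.
Cedar reaches Dogwood via Cedar → Larch → Dogwood.

Cedar, Ivy, Larch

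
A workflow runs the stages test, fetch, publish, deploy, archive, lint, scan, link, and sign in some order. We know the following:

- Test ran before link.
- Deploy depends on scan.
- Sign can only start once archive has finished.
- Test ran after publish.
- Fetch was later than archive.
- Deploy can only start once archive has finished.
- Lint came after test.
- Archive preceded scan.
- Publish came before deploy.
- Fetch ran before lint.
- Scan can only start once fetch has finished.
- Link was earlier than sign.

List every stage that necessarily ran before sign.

archive, link, publish, test

Directly stated before sign: archive and link.
Publish reaches sign via publish → test → link → sign.
Test reaches sign via test → link → sign.
No chain forces scan (or any of the others) ahead of sign.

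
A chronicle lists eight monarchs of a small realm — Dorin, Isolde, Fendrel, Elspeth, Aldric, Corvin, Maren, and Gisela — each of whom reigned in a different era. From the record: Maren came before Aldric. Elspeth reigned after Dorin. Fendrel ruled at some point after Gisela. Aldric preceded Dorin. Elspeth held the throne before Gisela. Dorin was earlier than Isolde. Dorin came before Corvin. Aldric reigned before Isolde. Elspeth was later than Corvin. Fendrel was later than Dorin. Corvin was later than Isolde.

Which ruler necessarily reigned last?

Fendrel

Every other ruler has a chain of constraints placing them before Fendrel, so Fendrel is last.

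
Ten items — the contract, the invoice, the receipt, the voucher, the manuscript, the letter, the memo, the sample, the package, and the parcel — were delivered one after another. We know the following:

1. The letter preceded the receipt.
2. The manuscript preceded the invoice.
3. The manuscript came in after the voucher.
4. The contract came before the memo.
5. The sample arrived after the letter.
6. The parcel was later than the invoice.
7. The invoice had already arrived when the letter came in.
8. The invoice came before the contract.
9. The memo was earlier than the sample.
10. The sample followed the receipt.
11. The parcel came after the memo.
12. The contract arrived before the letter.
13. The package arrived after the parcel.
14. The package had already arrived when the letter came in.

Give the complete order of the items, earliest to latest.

The constraints fix every adjacent pair, so only one ordering works:
the voucher → the manuscript → the invoice → the contract → the memo → the parcel → the package → the letter → the receipt → the sample.

the voucher, the manuscript, the invoice, the contract, the memo, the parcel, the package, the letter, the receipt, the sample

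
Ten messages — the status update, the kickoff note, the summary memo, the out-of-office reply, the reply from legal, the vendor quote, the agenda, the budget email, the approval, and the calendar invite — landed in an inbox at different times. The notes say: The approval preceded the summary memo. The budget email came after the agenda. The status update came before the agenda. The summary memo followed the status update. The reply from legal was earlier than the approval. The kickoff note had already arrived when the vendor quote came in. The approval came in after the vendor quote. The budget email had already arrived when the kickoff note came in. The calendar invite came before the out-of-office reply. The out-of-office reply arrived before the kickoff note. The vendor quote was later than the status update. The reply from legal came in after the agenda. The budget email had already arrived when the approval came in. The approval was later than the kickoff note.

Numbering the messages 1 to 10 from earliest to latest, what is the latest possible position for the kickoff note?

7

The kickoff note must come before the approval, the summary memo, and the vendor quote — 3 messages forced after it.
Everything else can be placed before the kickoff note in some valid order, so the kickoff note can sit as late as position 10 − 3 = 7.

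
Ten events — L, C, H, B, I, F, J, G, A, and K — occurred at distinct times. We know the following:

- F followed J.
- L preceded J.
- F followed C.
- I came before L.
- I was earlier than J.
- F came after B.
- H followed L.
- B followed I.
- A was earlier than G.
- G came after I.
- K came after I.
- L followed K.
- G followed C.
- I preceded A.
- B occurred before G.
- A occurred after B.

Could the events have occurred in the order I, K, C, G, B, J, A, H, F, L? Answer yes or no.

The constraints require L before J, but in the proposed sequence J appears ahead of L. That one violation is enough.

no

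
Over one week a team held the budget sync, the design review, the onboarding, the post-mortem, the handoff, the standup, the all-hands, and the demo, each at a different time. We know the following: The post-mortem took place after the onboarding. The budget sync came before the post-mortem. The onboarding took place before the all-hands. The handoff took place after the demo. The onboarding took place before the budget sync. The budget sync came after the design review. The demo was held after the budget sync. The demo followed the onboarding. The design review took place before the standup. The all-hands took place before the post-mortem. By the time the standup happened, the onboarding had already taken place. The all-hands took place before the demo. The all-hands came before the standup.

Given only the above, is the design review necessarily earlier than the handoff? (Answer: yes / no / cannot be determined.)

Chain the constraints: the design review → the budget sync → the demo → the handoff. Each link is directly stated, so the design review comes before the handoff.

yes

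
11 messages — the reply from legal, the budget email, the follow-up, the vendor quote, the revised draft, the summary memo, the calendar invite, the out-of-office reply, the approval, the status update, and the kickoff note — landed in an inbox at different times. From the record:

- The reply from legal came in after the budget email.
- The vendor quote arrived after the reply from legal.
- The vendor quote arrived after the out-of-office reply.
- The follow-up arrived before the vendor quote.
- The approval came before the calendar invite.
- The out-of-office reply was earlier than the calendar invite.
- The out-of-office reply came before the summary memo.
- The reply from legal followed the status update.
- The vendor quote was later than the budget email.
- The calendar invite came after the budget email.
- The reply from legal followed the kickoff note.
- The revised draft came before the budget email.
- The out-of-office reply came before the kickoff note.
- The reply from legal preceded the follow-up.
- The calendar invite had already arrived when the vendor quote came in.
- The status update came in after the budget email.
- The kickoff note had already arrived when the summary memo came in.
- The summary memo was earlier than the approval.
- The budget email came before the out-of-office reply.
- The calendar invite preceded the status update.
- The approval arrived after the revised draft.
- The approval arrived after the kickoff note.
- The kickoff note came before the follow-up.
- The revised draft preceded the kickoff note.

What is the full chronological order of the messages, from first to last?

the revised draft, the budget email, the out-of-office reply, the kickoff note, the summary memo, the approval, the calendar invite, the status update, the reply from legal, the follow-up, the vendor quote

The constraints fix every adjacent pair, so only one ordering works:
the revised draft → the budget email → the out-of-office reply → the kickoff note → the summary memo → the approval → the calendar invite → the status update → the reply from legal → the follow-up → the vendor quote.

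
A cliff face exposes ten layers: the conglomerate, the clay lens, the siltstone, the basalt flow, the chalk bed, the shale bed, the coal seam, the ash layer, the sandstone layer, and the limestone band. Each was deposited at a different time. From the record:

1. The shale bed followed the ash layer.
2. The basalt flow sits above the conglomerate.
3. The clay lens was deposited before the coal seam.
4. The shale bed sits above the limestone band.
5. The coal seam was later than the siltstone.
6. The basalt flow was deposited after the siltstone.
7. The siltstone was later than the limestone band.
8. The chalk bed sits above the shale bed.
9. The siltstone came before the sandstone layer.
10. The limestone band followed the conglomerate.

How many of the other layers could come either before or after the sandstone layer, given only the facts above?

Forced before the sandstone layer: the conglomerate, the limestone band, and the siltstone.
That leaves the ash layer, the basalt flow, the chalk bed, the clay lens, the coal seam, and the shale bed with no forced order relative to the sandstone layer — 6.

6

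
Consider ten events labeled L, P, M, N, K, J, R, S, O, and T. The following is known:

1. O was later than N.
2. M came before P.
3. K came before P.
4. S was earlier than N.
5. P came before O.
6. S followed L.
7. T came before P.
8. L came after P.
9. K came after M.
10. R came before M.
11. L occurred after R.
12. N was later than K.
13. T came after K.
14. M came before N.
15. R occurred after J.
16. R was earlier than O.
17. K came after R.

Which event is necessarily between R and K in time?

Tracing the constraints gives R → M → K, so M sits after R and before K.
No other event is forced both after R and before K.

M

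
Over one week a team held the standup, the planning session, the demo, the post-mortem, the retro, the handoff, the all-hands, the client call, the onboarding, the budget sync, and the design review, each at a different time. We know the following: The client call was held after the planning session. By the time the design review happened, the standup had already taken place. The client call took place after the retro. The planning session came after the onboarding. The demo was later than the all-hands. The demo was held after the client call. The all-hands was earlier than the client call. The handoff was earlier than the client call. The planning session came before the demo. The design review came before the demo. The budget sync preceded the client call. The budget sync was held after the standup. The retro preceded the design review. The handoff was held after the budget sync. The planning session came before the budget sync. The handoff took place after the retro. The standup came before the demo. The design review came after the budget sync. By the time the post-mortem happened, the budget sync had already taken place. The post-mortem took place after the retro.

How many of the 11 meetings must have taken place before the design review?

Directly stated before the design review: the budget sync, the retro, and the standup.
The onboarding reaches the design review via the onboarding → the planning session → the budget sync → the design review.
The planning session reaches the design review via the planning session → the budget sync → the design review.
No chain forces the post-mortem (or any of the others) ahead of the design review.
That's the budget sync, the onboarding, the planning session, the retro, and the standup — 5 in all.

5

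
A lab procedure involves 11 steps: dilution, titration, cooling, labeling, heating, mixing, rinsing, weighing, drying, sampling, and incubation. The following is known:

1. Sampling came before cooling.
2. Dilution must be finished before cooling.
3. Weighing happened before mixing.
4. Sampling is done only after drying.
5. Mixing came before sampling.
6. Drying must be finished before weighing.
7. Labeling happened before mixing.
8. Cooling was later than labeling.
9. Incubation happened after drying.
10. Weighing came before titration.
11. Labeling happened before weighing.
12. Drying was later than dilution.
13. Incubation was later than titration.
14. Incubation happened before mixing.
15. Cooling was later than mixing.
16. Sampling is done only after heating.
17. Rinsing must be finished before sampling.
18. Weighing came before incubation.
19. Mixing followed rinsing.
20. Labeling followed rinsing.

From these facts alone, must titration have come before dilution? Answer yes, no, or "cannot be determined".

no

Tracing the constraints gives dilution → drying → weighing → titration, so dilution must come before titration.
That means titration cannot be before dilution.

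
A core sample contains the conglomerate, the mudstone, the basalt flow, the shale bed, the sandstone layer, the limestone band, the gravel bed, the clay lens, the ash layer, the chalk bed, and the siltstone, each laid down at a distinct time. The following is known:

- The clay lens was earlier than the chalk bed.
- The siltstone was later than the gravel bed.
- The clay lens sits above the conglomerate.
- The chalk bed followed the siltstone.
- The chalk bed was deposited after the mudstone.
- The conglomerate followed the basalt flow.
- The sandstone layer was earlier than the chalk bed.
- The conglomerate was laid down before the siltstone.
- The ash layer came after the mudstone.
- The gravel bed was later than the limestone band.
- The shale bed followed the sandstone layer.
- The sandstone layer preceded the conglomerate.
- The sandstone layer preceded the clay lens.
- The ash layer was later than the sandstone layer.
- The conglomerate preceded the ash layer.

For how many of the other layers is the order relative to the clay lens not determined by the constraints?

Forced before the clay lens: the basalt flow, the conglomerate, and the sandstone layer; forced after the clay lens: the chalk bed.
That leaves the ash layer, the gravel bed, the limestone band, the mudstone, the shale bed, and the siltstone with no forced order relative to the clay lens — 6.

6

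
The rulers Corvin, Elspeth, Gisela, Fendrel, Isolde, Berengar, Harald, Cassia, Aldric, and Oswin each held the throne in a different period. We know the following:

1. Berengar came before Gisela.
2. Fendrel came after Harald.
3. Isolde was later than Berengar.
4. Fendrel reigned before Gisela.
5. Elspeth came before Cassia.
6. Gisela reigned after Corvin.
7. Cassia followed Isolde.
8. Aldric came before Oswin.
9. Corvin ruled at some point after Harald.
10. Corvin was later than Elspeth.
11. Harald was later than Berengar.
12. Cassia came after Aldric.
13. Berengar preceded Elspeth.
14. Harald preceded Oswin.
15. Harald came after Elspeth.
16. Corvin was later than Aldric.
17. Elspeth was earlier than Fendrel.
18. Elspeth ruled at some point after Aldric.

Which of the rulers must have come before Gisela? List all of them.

Directly stated before Gisela: Berengar, Corvin, and Fendrel.
Aldric reaches Gisela via Aldric → Corvin → Gisela.
Elspeth reaches Gisela via Elspeth → Corvin → Gisela.
Harald reaches Gisela via Harald → Fendrel → Gisela.

Aldric, Berengar, Corvin, Elspeth, Fendrel, Harald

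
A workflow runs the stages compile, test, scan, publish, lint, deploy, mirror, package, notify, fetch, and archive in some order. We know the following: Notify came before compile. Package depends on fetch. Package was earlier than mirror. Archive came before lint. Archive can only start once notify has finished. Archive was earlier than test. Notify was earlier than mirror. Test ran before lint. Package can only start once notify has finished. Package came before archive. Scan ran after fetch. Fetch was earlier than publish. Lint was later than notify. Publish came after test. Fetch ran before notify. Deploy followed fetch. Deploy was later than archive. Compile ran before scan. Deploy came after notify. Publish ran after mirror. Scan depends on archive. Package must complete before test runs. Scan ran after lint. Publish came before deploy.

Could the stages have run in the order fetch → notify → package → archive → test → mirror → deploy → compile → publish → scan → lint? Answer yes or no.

The constraints require publish before deploy, but in the proposed sequence deploy appears ahead of publish. That one violation is enough.

no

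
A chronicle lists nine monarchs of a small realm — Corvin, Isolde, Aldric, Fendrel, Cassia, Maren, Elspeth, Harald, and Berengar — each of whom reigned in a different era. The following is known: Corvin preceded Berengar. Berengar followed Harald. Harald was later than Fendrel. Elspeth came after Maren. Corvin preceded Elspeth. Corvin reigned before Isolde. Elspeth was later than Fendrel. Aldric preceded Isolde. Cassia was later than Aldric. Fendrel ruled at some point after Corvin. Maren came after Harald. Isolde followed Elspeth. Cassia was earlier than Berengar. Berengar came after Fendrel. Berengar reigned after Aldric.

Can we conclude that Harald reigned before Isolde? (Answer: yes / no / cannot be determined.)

yes

Chain the constraints: Harald → Maren → Elspeth → Isolde. Each link is directly stated, so Harald comes before Isolde.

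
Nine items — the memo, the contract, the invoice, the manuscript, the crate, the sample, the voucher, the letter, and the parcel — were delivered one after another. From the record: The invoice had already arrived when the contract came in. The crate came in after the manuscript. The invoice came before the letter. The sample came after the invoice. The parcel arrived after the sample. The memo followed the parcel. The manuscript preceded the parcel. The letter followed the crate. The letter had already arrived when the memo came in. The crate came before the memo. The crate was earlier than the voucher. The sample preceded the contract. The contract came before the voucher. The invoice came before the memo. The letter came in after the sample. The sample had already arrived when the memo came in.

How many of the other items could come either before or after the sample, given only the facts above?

Forced before the sample: the invoice; forced after the sample: the contract, the letter, the memo, the parcel, and the voucher.
That leaves the crate and the manuscript with no forced order relative to the sample — 2.

2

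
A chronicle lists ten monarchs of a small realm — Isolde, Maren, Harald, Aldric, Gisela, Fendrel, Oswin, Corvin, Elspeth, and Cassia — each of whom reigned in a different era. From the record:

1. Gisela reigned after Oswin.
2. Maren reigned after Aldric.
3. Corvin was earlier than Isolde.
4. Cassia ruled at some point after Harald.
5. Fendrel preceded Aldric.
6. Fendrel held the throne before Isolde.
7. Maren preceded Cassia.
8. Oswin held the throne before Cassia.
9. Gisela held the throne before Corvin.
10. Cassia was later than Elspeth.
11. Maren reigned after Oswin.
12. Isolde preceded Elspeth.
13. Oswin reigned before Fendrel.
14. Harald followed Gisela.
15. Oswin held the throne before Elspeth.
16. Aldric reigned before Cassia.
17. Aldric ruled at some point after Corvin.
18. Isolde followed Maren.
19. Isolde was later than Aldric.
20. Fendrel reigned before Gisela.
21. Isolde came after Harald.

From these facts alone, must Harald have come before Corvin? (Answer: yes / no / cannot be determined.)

cannot be determined

No chain of stated constraints runs from Harald to Corvin, and none runs from Corvin to Harald either.
So the relative order of Harald and Corvin is not fixed by the given facts.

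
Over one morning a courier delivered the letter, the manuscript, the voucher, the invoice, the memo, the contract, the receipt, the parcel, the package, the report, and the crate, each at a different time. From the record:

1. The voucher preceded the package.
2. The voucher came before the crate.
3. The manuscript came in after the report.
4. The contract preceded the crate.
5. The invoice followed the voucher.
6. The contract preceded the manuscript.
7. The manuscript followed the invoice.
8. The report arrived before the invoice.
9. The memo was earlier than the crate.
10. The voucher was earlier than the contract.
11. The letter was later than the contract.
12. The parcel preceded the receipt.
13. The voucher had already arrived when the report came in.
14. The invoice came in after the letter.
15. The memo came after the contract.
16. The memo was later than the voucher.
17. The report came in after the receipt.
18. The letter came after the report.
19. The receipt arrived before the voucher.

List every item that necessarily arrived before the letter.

Directly stated before the letter: the contract and the report.
The parcel reaches the letter via the parcel → the receipt → the report → the letter.
The receipt reaches the letter via the receipt → the report → the letter.
The voucher reaches the letter via the voucher → the report → the letter.

the contract, the parcel, the receipt, the report, the voucher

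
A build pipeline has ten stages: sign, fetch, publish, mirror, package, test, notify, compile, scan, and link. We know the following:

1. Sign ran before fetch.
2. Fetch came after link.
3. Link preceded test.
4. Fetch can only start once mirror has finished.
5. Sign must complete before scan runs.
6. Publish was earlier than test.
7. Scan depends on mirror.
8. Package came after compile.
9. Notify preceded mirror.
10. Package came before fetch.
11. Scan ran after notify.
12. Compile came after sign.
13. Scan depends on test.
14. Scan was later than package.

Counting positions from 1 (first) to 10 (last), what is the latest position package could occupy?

8

Package must come before fetch and scan — 2 stages forced after it.
Everything else can be placed before package in some valid order, so package can sit as late as position 10 − 2 = 8.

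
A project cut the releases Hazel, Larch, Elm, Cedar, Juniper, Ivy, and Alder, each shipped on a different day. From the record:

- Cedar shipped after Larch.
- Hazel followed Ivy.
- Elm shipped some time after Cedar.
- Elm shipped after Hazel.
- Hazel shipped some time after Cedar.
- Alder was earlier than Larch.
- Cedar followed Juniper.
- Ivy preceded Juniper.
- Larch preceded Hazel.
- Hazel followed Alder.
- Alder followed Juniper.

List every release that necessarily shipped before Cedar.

Directly stated before Cedar: Juniper and Larch.
Alder reaches Cedar via Alder → Larch → Cedar.
Ivy reaches Cedar via Ivy → Juniper → Cedar.
No chain forces Elm (or any of the others) ahead of Cedar.

Alder, Ivy, Juniper, Larch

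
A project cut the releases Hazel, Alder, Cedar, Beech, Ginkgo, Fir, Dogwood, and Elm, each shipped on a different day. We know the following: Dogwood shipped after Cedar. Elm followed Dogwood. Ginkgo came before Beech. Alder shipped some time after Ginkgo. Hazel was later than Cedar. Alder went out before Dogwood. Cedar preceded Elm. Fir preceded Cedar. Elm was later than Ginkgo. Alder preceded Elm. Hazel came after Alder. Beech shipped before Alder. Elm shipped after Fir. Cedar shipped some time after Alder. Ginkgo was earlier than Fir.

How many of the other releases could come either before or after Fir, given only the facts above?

Forced before Fir: Ginkgo; forced after Fir: Cedar, Dogwood, Elm, and Hazel.
That leaves Alder and Beech with no forced order relative to Fir — 2.

2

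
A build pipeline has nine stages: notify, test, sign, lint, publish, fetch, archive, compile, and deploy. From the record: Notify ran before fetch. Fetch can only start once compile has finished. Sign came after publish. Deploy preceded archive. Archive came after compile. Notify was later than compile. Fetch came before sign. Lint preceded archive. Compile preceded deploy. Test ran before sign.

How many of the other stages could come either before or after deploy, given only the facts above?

Forced before deploy: compile; forced after deploy: archive.
That leaves fetch, lint, notify, publish, sign, and test with no forced order relative to deploy — 6.

6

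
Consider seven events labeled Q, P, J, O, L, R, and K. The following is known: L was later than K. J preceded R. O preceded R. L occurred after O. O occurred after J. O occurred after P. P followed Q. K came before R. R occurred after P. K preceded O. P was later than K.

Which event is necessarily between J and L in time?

Tracing the constraints gives J → O → L, so O sits after J and before L.
No other event is forced both after J and before L.

O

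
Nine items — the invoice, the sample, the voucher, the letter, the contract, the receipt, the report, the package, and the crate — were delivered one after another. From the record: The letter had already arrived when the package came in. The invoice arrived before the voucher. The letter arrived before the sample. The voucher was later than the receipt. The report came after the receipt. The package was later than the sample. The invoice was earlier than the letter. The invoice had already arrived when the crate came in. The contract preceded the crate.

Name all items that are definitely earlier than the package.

the invoice, the letter, the sample

Directly stated before the package: the letter and the sample.
The invoice reaches the package via the invoice → the letter → the package.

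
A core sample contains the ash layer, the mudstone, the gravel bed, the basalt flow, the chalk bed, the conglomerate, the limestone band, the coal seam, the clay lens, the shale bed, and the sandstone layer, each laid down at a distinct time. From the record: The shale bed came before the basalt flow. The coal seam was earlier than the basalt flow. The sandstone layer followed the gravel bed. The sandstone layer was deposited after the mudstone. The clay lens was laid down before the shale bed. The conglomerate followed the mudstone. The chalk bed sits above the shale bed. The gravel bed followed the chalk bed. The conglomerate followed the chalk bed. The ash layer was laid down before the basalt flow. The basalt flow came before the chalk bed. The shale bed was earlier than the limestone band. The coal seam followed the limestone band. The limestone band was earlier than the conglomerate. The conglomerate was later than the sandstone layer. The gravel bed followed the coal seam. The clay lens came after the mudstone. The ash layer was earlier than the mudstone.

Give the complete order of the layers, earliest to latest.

The constraints fix every adjacent pair, so only one ordering works:
the ash layer → the mudstone → the clay lens → the shale bed → the limestone band → the coal seam → the basalt flow → the chalk bed → the gravel bed → the sandstone layer → the conglomerate.

the ash layer, the mudstone, the clay lens, the shale bed, the limestone band, the coal seam, the basalt flow, the chalk bed, the gravel bed, the sandstone layer, the conglomerate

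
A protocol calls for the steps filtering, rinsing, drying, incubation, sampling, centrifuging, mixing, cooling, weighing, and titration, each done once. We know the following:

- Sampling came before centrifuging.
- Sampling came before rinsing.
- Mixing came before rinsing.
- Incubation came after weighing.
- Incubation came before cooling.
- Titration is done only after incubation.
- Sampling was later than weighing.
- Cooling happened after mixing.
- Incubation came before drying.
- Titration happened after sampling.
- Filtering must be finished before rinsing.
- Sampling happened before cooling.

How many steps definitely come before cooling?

Directly stated before cooling: incubation, mixing, and sampling.
Weighing reaches cooling via weighing → sampling → cooling.
No chain forces centrifuging (or any of the others) ahead of cooling.
That's incubation, mixing, sampling, and weighing — 4 in all.

4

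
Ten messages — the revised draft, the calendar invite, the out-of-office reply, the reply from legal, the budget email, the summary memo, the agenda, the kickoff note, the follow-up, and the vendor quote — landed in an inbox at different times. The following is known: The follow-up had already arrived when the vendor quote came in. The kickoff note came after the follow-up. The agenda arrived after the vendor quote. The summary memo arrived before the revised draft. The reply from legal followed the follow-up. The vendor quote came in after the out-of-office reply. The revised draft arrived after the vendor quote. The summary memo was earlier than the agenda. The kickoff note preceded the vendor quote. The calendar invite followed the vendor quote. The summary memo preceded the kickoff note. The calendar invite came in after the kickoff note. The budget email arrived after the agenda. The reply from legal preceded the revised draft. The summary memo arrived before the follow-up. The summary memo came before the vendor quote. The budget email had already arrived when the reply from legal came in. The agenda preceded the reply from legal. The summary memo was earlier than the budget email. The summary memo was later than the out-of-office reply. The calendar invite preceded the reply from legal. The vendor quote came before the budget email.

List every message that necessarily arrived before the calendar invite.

Directly stated before the calendar invite: the kickoff note and the vendor quote.
The follow-up reaches the calendar invite via the follow-up → the kickoff note → the calendar invite.
The out-of-office reply reaches the calendar invite via the out-of-office reply → the vendor quote → the calendar invite.
The summary memo reaches the calendar invite via the summary memo → the vendor quote → the calendar invite.
No chain forces the revised draft (or any of the others) ahead of the calendar invite.

the follow-up, the kickoff note, the out-of-office reply, the summary memo, the vendor quote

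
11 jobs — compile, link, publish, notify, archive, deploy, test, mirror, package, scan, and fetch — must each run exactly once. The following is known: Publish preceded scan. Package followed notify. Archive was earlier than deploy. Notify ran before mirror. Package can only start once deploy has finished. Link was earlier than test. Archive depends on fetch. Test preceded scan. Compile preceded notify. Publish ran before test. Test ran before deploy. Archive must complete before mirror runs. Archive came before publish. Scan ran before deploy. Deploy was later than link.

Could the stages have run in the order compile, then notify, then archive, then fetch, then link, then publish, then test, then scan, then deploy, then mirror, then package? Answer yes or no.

The constraints require fetch before archive, but in the proposed sequence archive appears ahead of fetch. That one violation is enough.

no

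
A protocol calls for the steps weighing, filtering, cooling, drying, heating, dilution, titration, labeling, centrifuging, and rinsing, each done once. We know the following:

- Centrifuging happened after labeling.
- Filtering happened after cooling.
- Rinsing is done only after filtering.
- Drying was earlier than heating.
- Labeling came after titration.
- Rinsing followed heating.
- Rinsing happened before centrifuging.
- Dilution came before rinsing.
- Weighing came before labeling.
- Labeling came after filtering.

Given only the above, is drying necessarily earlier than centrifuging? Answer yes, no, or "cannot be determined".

yes

Chain the constraints: drying → heating → rinsing → centrifuging. Each link is directly stated, so drying comes before centrifuging.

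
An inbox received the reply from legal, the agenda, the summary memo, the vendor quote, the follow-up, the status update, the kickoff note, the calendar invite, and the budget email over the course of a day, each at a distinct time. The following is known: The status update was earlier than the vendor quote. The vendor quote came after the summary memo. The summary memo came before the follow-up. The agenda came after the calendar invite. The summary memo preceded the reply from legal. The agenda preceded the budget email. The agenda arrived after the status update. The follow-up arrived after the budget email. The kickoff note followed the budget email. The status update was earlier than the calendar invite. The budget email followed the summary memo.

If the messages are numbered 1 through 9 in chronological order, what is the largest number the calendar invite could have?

The calendar invite must come before the agenda, the budget email, the follow-up, and the kickoff note — 4 messages forced after it.
Everything else can be placed before the calendar invite in some valid order, so the calendar invite can sit as late as position 9 − 4 = 5.

5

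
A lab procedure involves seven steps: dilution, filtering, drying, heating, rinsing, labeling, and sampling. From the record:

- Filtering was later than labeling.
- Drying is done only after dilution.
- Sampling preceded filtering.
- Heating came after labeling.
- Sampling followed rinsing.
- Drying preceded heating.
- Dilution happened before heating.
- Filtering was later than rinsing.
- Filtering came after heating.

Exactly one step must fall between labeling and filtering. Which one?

Tracing the constraints gives labeling → heating → filtering, so heating sits after labeling and before filtering.
No other step is forced both after labeling and before filtering.

heating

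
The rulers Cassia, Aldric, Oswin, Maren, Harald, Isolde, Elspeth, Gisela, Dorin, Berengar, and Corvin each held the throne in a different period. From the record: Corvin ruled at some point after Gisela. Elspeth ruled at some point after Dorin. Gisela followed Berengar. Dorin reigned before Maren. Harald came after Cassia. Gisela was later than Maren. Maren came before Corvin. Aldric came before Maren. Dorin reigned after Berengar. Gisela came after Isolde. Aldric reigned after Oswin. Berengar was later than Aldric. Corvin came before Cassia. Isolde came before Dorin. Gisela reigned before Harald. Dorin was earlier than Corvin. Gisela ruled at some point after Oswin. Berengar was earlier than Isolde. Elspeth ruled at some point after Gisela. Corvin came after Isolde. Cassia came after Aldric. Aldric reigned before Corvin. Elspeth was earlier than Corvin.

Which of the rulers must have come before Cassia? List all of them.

Directly stated before Cassia: Aldric and Corvin.
Berengar reaches Cassia via Berengar → Dorin → Corvin → Cassia.
Dorin reaches Cassia via Dorin → Corvin → Cassia.
Elspeth reaches Cassia via Elspeth → Corvin → Cassia.
Likewise Gisela, Isolde, Maren, and Oswin each reach Cassia by chaining the stated constraints.

Aldric, Berengar, Corvin, Dorin, Elspeth, Gisela, Isolde, Maren, Oswin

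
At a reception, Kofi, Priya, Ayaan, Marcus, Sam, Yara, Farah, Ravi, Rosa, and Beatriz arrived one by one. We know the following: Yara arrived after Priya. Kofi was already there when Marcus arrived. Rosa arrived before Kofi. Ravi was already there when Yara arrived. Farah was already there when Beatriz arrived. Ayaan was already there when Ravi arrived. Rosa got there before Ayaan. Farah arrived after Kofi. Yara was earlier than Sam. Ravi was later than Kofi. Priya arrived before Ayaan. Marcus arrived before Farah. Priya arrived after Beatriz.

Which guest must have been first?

Rosa

Rosa has a chain of constraints placing them before every other guest, so Rosa must be first.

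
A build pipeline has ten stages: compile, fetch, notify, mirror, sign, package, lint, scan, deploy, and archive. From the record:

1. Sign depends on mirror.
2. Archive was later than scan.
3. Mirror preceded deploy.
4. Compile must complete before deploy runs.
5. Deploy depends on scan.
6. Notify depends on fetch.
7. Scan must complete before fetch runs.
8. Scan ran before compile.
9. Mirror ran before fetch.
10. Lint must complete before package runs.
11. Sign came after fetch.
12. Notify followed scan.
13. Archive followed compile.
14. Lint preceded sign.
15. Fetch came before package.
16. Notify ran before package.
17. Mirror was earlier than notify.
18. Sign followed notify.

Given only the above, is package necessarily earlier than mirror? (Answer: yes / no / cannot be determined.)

no

Tracing the constraints gives mirror → notify → package, so mirror must come before package.
That means package cannot be before mirror.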